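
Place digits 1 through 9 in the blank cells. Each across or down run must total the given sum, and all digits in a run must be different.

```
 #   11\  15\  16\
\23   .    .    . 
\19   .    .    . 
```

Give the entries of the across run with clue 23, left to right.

8 6 9

23 in 3 cells must be {6,8,9}; 16 in 2 cells must be {7,9}.
The 23 across and the 16 down share only 9, so R1C3 = 9.
R2C3 = 16 − 9 = 7 completes the 16 down.
Nothing is forced directly, so branch on R2C2, whose candidates are 8 or 9. If R2C2 = 8: then R1C2 would have to be in {6,8} for the 23 across but in {7} for the 15 down — contradiction. So R2C2 = 9.
R1C2 = 15 − 9 = 6 completes the 15 down.
R2C1 = 19 − 16 = 3 completes the 19 across.
R1C1 = 23 − 15 = 8 completes the 23 across.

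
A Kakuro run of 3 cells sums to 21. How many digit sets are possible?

3 distinct digits from 1–9 sum between 6 and 24.
Enumerating: {4,8,9}, {5,7,9}, {6,7,8}.

3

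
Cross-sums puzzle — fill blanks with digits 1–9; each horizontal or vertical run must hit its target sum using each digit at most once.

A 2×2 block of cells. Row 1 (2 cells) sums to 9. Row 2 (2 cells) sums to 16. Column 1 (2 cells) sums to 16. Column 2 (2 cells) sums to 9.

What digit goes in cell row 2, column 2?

16 in 2 cells must be {7,9}.
The 9 across and the 16 down share only 7, so (1,1) = 7.
(1,2) = 9 − 7 = 2 completes the 9 across.
(2,1) = 16 − 7 = 9 completes the 16 down.
(2,2) = 16 − 9 = 7 completes the 16 across.

7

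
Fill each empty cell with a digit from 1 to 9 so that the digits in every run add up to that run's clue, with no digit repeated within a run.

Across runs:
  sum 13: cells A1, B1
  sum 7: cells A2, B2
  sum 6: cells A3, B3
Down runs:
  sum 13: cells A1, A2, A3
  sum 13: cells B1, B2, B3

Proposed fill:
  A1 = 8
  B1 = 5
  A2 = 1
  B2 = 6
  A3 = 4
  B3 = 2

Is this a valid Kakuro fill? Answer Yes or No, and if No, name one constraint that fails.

Yes

Across: 8+5=13; 1+6=7; 4+2=6. Down: 8+1+4=13; 5+6+2=13. No digit repeats within any run.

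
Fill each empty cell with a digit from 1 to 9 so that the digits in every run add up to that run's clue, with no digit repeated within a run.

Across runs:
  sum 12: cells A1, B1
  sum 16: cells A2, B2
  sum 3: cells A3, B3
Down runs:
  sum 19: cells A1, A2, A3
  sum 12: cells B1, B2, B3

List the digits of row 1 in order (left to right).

8 4

16 in 2 cells must be {7,9}; 3 in 2 cells must be {1,2}.
The 3 across and the 19 down share only 2, so A3 = 2.
B3 = 3 − 2 = 1 completes the 3 across.
Given what's placed, A2 must be 9 to fit the 16 across and 19 down.
B2 = 16 − 9 = 7 completes the 16 across.
A1 = 19 − 11 = 8 completes the 19 down.
B1 = 12 − 8 = 4 completes the 12 across.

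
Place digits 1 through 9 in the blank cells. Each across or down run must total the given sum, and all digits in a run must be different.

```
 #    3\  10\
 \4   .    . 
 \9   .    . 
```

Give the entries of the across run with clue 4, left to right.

4 in 2 cells must be {1,3}; 3 in 2 cells must be {1,2}.
The 4 across and the 3 down share only 1, so R1C1 = 1.
R1C2 = 4 − 1 = 3 completes the 4 across.
R2C1 = 3 − 1 = 2 completes the 3 down.
R2C2 = 9 − 2 = 7 completes the 9 across.

1 3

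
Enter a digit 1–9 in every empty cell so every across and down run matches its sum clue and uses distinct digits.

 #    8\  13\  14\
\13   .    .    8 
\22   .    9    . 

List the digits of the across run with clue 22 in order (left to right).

7 9 6

R1C2 = 13 − 9 = 4 completes the 13 down.
R2C3 = 14 − 8 = 6 completes the 14 down.
R1C1 = 13 − 12 = 1 completes the 13 across.
R2C1 = 22 − 15 = 7 completes the 22 across.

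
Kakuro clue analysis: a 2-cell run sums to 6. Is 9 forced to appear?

Counterexample: {1,5} sums to 6 without using 9.

No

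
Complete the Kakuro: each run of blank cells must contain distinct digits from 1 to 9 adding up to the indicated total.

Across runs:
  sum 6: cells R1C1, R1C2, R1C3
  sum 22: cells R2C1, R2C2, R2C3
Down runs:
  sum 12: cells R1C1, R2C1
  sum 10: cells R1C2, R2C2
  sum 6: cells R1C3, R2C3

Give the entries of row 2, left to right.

9 8 5

6 in 3 cells must be {1,2,3}.
The 6 across and the 12 down share only 3, so R1C1 = 3.
R2C1 = 12 − 3 = 9 completes the 12 down.
Given what's placed, R2C3 must be 5 to fit the 22 across and 6 down.
R1C3 = 6 − 5 = 1 completes the 6 down.
R2C2 = 22 − 14 = 8 completes the 22 across.
R1C2 = 6 − 4 = 2 completes the 6 across.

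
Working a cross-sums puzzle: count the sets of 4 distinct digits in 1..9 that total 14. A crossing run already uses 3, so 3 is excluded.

2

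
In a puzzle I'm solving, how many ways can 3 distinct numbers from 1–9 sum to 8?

2

3 distinct digits from 1–9 sum between 6 and 24.
Enumerating: {1,2,5}, {1,3,4}.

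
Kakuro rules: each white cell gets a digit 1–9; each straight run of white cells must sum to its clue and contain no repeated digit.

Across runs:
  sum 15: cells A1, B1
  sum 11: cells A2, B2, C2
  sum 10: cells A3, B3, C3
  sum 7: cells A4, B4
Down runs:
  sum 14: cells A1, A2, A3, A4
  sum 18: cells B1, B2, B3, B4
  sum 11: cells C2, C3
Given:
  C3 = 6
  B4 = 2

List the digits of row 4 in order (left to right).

C2 = 11 − 6 = 5 completes the 11 down.
A4 = 7 − 2 = 5 completes the 7 across.
Given what's placed, A1 must be 6 to fit the 15 across and 14 down.
B1 = 15 − 6 = 9 completes the 15 across.
Given what's placed, A2 must be 2 to fit the 11 across and 14 down.
B2 = 11 − 7 = 4 completes the 11 across.
A3 = 14 − 13 = 1 completes the 14 down.
B3 = 10 − 7 = 3 completes the 10 across.

5 2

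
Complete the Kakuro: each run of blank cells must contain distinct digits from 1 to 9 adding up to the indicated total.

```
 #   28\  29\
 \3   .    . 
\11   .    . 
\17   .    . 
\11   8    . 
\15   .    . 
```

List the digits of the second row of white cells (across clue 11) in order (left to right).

3 in 2 cells must be {1,2}; 17 in 2 cells must be {8,9}.
Given what's placed, R3C1 must be 9 to fit the 17 across and 28 down.
R3C2 = 17 − 9 = 8 completes the 17 across.
R4C2 = 11 − 8 = 3 completes the 11 across.
Given what's placed, R1C2 must be 2 to fit the 3 across and 29 down.
R1C1 = 3 − 2 = 1 completes the 3 across.
Nothing is forced directly, so branch on R2C2, whose candidates are 7 or 9. If R2C2 = 9: then R2C1 would have to be in {2} for the 11 across but in {3,4,6,7} for the 28 down — contradiction. So R2C2 = 7.
R2C1 = 11 − 7 = 4 completes the 11 across.

4, 7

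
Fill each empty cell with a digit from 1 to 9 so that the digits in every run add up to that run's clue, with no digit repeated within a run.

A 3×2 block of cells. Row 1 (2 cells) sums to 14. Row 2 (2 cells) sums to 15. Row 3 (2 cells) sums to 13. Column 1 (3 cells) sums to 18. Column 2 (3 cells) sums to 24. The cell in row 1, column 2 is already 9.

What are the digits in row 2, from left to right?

24 in 3 cells must be {7,8,9}.
(1,1) = 14 − 9 = 5 completes the 14 across.
Nothing is forced directly, so branch on (2,2), whose candidates are 7 or 8. If (2,2) = 7: then (2,1) would have to be in {8} for the 15 across but in {4,6,7,9} for the 18 down — contradiction. So (2,2) = 8.
(2,1) = 15 − 8 = 7 completes the 15 across.
(3,1) = 18 − 12 = 6 completes the 18 down.
(3,2) = 13 − 6 = 7 completes the 13 across.

7 8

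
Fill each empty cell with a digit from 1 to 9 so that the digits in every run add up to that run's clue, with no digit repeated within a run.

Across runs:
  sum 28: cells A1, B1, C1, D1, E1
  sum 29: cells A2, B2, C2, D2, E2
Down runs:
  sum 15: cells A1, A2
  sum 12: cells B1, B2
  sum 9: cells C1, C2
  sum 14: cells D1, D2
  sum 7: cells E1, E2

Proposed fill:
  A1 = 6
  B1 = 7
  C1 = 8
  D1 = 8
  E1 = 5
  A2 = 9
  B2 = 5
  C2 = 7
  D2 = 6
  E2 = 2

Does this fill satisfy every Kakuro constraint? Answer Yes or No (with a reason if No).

No — the down run C1–C2 sums to 15, not 9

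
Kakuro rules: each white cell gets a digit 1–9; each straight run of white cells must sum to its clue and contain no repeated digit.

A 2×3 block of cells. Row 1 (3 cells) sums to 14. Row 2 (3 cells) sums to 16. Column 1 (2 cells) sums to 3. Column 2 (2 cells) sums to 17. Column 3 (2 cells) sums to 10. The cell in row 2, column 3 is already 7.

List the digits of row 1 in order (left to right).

3 in 2 cells must be {1,2}; 17 in 2 cells must be {8,9}.
(1,3) = 10 − 7 = 3 completes the 10 down.
Given what's placed, (2,1) must be 1 to fit the 16 across and 3 down.
(2,2) = 16 − 8 = 8 completes the 16 across.
(1,1) = 3 − 1 = 2 completes the 3 down.
(1,2) = 14 − 5 = 9 completes the 14 across.

2, 9, 3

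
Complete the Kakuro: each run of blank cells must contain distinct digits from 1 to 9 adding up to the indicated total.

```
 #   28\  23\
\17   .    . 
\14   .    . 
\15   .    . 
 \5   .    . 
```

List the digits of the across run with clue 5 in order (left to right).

17 in 2 cells must be {8,9}.
Only 4 fits R4C1 under both its across sum 5 and down sum 28.
R4C2 = 5 − 4 = 1 completes the 5 across.

4 1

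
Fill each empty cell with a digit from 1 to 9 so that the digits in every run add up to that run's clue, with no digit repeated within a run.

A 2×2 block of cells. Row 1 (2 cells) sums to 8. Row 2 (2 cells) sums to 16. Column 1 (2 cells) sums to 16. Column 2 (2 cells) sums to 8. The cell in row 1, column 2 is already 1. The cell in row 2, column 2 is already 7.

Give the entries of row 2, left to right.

9 7

16 in 2 cells must be {7,9}.
(1,1) = 8 − 1 = 7 completes the 8 across.
(2,1) = 16 − 7 = 9 completes the 16 across.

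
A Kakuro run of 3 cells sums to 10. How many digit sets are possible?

4

3 distinct digits from 1–9 sum between 6 and 24.
Enumerating: {1,2,7}, {1,3,6}, {1,4,5}, {2,3,5}.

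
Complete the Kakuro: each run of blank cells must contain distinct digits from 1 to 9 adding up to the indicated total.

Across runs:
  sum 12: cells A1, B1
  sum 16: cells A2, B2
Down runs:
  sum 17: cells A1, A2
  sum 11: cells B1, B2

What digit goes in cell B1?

4

16 in 2 cells must be {7,9}; 17 in 2 cells must be {8,9}.
The 16 across and the 17 down share only 9, so A2 = 9.
B2 = 16 − 9 = 7 completes the 16 across.
A1 = 17 − 9 = 8 completes the 17 down.
B1 = 12 − 8 = 4 completes the 12 across.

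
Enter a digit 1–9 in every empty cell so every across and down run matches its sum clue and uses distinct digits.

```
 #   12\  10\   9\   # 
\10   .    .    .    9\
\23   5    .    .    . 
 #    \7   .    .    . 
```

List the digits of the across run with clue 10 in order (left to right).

7 1 2

7 in 3 cells must be {1,2,4}.
R1C1 = 12 − 5 = 7 completes the 12 down.
Nothing is forced directly, so branch on R1C2, whose candidates are 1 or 2. If R1C2 = 2: that forces R1C3 = 1, R3C2 = 1, R3C3 = 2, R3C4 = 4, R2C2 = 7, after which R2C3 would have to be in {2,3,8,9} for the 23 across but in {6} for the 9 down — contradiction. So R1C2 = 1.
R1C3 = 10 − 8 = 2 completes the 10 across.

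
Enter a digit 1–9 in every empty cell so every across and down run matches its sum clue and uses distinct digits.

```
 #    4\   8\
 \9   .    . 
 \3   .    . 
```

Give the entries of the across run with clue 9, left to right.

3 6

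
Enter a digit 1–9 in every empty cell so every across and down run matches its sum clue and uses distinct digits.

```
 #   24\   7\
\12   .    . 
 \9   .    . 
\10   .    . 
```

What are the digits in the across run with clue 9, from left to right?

24 in 3 cells must be {7,8,9}; 7 in 3 cells must be {1,2,4}.
The 12 across and the 7 down share only 4, so R1C2 = 4.
R1C1 = 12 − 4 = 8 completes the 12 across.
Given what's placed, R2C1 must be 7 to fit the 9 across and 24 down.
R2C2 = 9 − 7 = 2 completes the 9 across.
R3C1 = 24 − 15 = 9 completes the 24 down.
R3C2 = 10 − 9 = 1 completes the 10 across.

7 2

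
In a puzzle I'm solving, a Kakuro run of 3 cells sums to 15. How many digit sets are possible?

8

3 distinct digits from 1–9 sum between 6 and 24.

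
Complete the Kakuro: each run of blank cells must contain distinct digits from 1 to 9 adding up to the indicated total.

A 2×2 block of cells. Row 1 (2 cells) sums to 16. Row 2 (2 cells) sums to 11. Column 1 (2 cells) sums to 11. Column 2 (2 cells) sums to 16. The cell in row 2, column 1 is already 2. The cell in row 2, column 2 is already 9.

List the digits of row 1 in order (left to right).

9 7

16 in 2 cells must be {7,9}.
(1,1) = 11 − 2 = 9 completes the 11 down.
(1,2) = 16 − 9 = 7 completes the 16 across.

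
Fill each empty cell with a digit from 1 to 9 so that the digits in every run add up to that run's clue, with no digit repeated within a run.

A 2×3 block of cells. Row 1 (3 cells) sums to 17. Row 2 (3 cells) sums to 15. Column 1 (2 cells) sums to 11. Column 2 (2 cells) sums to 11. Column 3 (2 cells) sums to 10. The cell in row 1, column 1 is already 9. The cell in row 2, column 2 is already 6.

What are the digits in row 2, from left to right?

(1,2) = 11 − 6 = 5 completes the 11 down.
(1,3) = 17 − 14 = 3 completes the 17 across.
(2,1) = 11 − 9 = 2 completes the 11 down.
(2,3) = 15 − 8 = 7 completes the 15 across.

2, 6, 7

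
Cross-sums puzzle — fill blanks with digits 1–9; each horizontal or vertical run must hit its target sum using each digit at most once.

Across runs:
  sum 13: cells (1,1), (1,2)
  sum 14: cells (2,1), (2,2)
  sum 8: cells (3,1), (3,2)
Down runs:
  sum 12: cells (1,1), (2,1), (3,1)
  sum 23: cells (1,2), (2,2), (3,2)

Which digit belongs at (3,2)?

6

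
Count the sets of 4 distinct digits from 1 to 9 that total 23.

9

4 distinct digits from 1–9 sum between 10 and 30.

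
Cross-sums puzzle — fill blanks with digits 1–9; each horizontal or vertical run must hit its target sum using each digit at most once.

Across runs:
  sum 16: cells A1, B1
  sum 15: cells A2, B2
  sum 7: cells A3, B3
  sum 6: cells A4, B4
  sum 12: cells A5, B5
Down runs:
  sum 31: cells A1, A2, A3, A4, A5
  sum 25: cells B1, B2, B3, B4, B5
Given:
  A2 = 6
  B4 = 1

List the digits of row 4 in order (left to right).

5, 1

16 in 2 cells must be {7,9}.
B2 = 15 − 6 = 9 completes the 15 across.
A4 = 6 − 1 = 5 completes the 6 across.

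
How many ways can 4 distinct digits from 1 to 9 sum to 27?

4 distinct digits from 1–9 sum between 10 and 30.
Enumerating: {3,7,8,9}, {4,6,8,9}, {5,6,7,9}.

3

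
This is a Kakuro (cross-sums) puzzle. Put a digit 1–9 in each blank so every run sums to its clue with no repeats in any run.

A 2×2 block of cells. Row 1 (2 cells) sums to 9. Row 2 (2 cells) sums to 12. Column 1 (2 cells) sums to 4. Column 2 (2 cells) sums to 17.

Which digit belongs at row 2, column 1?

3

4 in 2 cells must be {1,3}; 17 in 2 cells must be {8,9}.
The 9 across and the 17 down share only 8, so (1,2) = 8.
The 12 across and the 4 down share only 3, so (2,1) = 3.
(2,2) = 12 − 3 = 9 completes the 12 across.
(1,1) = 9 − 8 = 1 completes the 9 across.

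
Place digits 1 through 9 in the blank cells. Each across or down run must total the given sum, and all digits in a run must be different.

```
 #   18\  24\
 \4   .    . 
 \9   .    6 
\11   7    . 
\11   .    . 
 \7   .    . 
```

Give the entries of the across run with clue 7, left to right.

5 2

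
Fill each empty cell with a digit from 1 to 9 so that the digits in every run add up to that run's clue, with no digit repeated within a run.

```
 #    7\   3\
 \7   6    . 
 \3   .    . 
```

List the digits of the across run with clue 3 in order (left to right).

3 in 2 cells must be {1,2}.
R1C2 = 7 − 6 = 1 completes the 7 across.
R2C1 = 7 − 6 = 1 completes the 7 down.
R2C2 = 3 − 1 = 2 completes the 3 across.

1, 2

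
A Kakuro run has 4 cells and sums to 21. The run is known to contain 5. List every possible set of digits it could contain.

{1,5,6,9}; {1,5,7,8}; {2,5,6,8}; {3,4,5,9}; {3,5,6,7}

4 distinct digits from 1–9 sum between 10 and 30.
Keeping only sets containing 5.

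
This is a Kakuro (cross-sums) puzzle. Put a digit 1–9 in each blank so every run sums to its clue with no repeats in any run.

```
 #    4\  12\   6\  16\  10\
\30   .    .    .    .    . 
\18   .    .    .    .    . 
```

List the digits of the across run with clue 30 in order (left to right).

4 in 2 cells must be {1,3}; 16 in 2 cells must be {7,9}.
Only 7 fits R2C4 under both its across sum 18 and down sum 16.
R1C4 = 16 − 7 = 9 completes the 16 down.
Nothing is forced directly, so branch on R2C2, whose candidates are 3 or 5. If R2C2 = 3: then R1C2 would have to be in {1,2,3,4,5,6,7,8} for the 30 across but in {9} for the 12 down — contradiction. So R2C2 = 5.
R1C2 = 12 − 5 = 7 completes the 12 down.
No cell is forced outright now. R2C3 can only be 1 or 2 (the digits allowed by both its 18 across and its 6 down). If R2C3 = 2: that forces R1C3 = 4, after which R1C1 would have to be in {2,8} for the 30 across but in {1,3} for the 4 down — contradiction. So R2C3 = 1.
R1C3 = 6 − 1 = 5 completes the 6 down.
Given what's placed, R2C1 must be 3 to fit the 18 across and 4 down.
R2C5 = 18 − 16 = 2 completes the 18 across.
R1C1 = 4 − 3 = 1 completes the 4 down.
R1C5 = 30 − 22 = 8 completes the 30 across.

1 7 5 9 8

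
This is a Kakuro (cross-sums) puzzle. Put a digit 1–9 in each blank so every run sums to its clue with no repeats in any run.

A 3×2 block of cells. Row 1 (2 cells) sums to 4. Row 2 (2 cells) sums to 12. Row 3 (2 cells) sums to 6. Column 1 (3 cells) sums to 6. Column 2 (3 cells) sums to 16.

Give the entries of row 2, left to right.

4 in 2 cells must be {1,3}; 6 in 3 cells must be {1,2,3}.
The 12 across and the 6 down share only 3, so (2,1) = 3.
(2,2) = 12 − 3 = 9 completes the 12 across.
Given what's placed, (1,1) must be 1 to fit the 4 across and 6 down.
(1,2) = 4 − 1 = 3 completes the 4 across.
(3,1) = 6 − 4 = 2 completes the 6 down.
(3,2) = 6 − 2 = 4 completes the 6 across.

3, 9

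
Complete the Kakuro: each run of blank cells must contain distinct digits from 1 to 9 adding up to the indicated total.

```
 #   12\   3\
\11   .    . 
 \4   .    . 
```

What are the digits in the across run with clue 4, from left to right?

3 1

4 in 2 cells must be {1,3}; 3 in 2 cells must be {1,2}.
The 11 across and the 3 down share only 2, so R1C2 = 2.
The 4 across and the 12 down share only 3, so R2C1 = 3.
R2C2 = 4 − 3 = 1 completes the 4 across.
R1C1 = 11 − 2 = 9 completes the 11 across.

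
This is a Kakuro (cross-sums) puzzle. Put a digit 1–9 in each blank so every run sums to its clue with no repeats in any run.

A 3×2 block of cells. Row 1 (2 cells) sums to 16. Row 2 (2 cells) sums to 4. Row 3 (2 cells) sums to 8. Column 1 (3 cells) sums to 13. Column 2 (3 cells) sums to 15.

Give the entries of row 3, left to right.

3 5

16 in 2 cells must be {7,9}; 4 in 2 cells must be {1,3}.
Nothing is forced directly, so branch on (1,1), whose candidates are 7 or 9. If (1,1) = 7: that forces (1,2) = 9, (2,1) = 1, after which (2,2) would have to be in {3} for the 4 across but in {1,2,4,5} for the 15 down — contradiction. So (1,1) = 9.
(1,2) = 16 − 9 = 7 completes the 16 across.
Given what's placed, (2,2) must be 3 to fit the 4 across and 15 down.
(3,2) = 15 − 10 = 5 completes the 15 down.
(2,1) = 4 − 3 = 1 completes the 4 across.
(3,1) = 8 − 5 = 3 completes the 8 across.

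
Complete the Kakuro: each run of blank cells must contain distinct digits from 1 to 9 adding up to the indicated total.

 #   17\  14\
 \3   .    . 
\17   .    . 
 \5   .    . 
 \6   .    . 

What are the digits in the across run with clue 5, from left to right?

2, 3

3 in 2 cells must be {1,2}; 17 in 2 cells must be {8,9}.
Only 8 fits R2C2 under both its across sum 17 and down sum 14.
R2C1 = 17 − 8 = 9 completes the 17 across.
Nothing is forced directly, so branch on R1C1, whose candidates are 1 or 2. If R1C1 = 2: that forces R1C2 = 1, R3C1 = 1, after which R3C2 would have to be in {4} for the 5 across but in {2,3} for the 14 down — contradiction. So R1C1 = 1.
R1C2 = 3 − 1 = 2 completes the 3 across.
R4C2 = 1: the only remaining digit allowed by both the 6 across and the 14 down.
R3C2 = 14 − 11 = 3 completes the 14 down.
R4C1 = 6 − 1 = 5 completes the 6 across.
R3C1 = 5 − 3 = 2 completes the 5 across.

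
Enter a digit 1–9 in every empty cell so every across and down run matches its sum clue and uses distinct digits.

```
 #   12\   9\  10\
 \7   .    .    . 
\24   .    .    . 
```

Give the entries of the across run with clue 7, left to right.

4 2 1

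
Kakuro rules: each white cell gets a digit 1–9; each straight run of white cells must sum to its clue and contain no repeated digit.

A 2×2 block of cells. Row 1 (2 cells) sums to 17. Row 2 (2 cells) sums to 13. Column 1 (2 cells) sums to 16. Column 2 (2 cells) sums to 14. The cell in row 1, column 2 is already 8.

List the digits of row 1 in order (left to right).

9 8

17 in 2 cells must be {8,9}; 16 in 2 cells must be {7,9}.
(1,1) = 17 − 8 = 9 completes the 17 across.
(2,1) = 16 − 9 = 7 completes the 16 down.
(2,2) = 13 − 7 = 6 completes the 13 across.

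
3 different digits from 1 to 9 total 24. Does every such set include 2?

The only way to make 24 from 3 distinct digits is {7,8,9}, which does not contain 2.

No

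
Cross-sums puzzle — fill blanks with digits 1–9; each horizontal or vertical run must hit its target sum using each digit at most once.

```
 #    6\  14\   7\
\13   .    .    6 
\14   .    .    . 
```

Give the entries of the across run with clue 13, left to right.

Given what's placed, R1C2 must be 5 to fit the 13 across and 14 down.
R2C2 = 14 − 5 = 9 completes the 14 down.
R2C3 = 7 − 6 = 1 completes the 7 down.
R1C1 = 13 − 11 = 2 completes the 13 across.
R2C1 = 14 − 10 = 4 completes the 14 across.

2, 5, 6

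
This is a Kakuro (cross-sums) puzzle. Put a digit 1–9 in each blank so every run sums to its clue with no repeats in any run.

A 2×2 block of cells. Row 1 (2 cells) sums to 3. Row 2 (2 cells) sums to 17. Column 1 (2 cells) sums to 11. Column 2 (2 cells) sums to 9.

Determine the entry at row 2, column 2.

8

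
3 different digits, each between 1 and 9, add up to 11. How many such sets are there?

3 distinct digits from 1–9 sum between 6 and 24.
Enumerating: {1,2,8}, {1,3,7}, {1,4,6}, {2,3,6}, {2,4,5}.

5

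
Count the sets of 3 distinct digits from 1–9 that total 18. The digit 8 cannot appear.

4

3 distinct digits from 1–9 sum between 6 and 24.
Dropping sets that contain 8.
Enumerating: {2,7,9}, {3,6,9}, {4,5,9}, {5,6,7}.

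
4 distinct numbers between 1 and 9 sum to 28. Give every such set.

{4,7,8,9}; {5,6,8,9}

4 distinct digits from 1–9 sum between 10 and 30.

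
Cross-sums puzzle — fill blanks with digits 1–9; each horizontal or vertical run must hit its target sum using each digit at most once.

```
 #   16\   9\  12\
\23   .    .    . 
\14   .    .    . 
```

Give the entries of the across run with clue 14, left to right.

7 3 4

23 in 3 cells must be {6,8,9}; 16 in 2 cells must be {7,9}.
The 23 across and the 16 down share only 9, so R1C1 = 9.
Given what's placed, R1C3 must be 8 to fit the 23 across and 12 down.
R2C1 = 16 − 9 = 7 completes the 16 down.
R2C3 = 12 − 8 = 4 completes the 12 down.
R1C2 = 23 − 17 = 6 completes the 23 across.
R2C2 = 14 − 11 = 3 completes the 14 across.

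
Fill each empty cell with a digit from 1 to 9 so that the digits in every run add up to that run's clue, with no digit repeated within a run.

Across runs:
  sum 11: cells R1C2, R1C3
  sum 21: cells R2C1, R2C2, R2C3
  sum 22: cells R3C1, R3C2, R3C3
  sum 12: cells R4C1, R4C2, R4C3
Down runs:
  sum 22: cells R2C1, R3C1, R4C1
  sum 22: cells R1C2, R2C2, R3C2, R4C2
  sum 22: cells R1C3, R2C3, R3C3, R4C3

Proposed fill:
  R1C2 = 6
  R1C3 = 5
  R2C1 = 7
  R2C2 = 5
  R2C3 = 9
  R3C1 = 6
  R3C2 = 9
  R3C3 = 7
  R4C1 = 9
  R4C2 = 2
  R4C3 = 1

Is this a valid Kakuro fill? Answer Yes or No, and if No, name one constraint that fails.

Across: 6+5=11; 7+5+9=21; 6+9+7=22; 9+2+1=12. Down: 7+6+9=22; 6+5+9+2=22; 5+9+7+1=22. No digit repeats within any run.

Yes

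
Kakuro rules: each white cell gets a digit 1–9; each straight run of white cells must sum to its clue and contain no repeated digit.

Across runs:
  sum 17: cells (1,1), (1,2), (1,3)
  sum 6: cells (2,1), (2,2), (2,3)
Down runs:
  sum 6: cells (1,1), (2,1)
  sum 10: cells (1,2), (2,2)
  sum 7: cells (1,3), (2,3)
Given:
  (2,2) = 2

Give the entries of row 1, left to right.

5 8 4

6 in 3 cells must be {1,2,3}.
(1,2) = 10 − 2 = 8 completes the 10 down.
(2,1) = 1: the only remaining digit allowed by both the 6 across and the 6 down.
(2,3) = 6 − 3 = 3 completes the 6 across.
(1,1) = 6 − 1 = 5 completes the 6 down.
(1,3) = 17 − 13 = 4 completes the 17 across.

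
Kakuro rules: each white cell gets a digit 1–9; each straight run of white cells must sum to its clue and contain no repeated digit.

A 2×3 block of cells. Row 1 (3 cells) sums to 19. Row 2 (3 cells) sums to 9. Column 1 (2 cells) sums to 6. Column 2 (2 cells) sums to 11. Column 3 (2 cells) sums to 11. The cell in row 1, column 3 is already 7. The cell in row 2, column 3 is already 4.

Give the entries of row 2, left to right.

2, 3, 4

(1,1) = 4: the only remaining digit allowed by both the 19 across and the 6 down.
(1,2) = 19 − 11 = 8 completes the 19 across.
(2,1) = 6 − 4 = 2 completes the 6 down.
(2,2) = 9 − 6 = 3 completes the 9 across.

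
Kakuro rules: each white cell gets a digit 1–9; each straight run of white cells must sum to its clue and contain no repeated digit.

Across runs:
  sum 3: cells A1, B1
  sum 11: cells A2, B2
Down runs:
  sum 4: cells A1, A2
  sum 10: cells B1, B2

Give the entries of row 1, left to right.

1 2

3 in 2 cells must be {1,2}; 4 in 2 cells must be {1,3}.
The 3 across and the 4 down share only 1, so A1 = 1.
B1 = 3 − 1 = 2 completes the 3 across.
A2 = 4 − 1 = 3 completes the 4 down.
B2 = 11 − 3 = 8 completes the 11 across.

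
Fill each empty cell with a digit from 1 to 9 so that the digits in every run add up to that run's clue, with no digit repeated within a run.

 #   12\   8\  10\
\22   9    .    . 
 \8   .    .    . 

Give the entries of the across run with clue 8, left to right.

R2C1 = 12 − 9 = 3 completes the 12 down.
Given what's placed, R2C2 must be 1 to fit the 8 across and 8 down.
R2C3 = 8 − 4 = 4 completes the 8 across.
R1C2 = 8 − 1 = 7 completes the 8 down.
R1C3 = 22 − 16 = 6 completes the 22 across.

3 1 4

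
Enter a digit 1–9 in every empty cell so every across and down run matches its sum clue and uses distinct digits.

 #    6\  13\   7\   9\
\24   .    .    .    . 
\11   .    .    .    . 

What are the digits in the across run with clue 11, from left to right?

1 5 3 2

11 in 4 cells must be {1,2,3,5}.
Only 5 fits R2C2 under both its across sum 11 and down sum 13.
R1C2 = 13 − 5 = 8 completes the 13 down.
Nothing is forced directly, so branch on R2C4, whose candidates are 1 or 2 or 3. If R2C4 = 1: then R1C4 would have to be in {1,2,3,4,5,6,7,9} for the 24 across but in {8} for the 9 down — contradiction. If R2C4 = 3: that forces R1C4 = 6, R1C1 = 1, after which R1C3 would have to be in {9} for the 24 across but in {1,2,3,4,5,6} for the 7 down — contradiction. So R2C4 = 2.
R1C4 = 9 − 2 = 7 completes the 9 down.
R2C1 = 1: the only remaining digit allowed by both the 11 across and the 6 down.
R2C3 = 11 − 8 = 3 completes the 11 across.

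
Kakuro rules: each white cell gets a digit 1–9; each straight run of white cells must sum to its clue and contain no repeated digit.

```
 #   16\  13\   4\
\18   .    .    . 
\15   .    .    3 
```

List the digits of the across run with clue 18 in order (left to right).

16 in 2 cells must be {7,9}; 4 in 2 cells must be {1,3}.
R1C3 = 4 − 3 = 1 completes the 4 down.
R2C1 = 7: the only remaining digit allowed by both the 15 across and the 16 down.
R2C2 = 15 − 10 = 5 completes the 15 across.
R1C1 = 16 − 7 = 9 completes the 16 down.
R1C2 = 18 − 10 = 8 completes the 18 across.

9 8 1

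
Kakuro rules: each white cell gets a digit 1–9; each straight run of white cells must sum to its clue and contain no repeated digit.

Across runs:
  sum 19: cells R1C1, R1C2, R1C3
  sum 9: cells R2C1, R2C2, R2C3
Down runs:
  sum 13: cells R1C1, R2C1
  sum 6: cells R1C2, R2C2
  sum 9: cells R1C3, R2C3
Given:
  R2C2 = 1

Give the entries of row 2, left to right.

R1C2 = 6 − 1 = 5 completes the 6 down.
No cell is forced outright now. R2C1 can only be 5 or 6 (the digits allowed by both its 9 across and its 13 down). If R2C1 = 6: then R1C1 would have to be in {6,8} for the 19 across but in {7} for the 13 down — contradiction. So R2C1 = 5.
R1C1 = 13 − 5 = 8 completes the 13 down.
R1C3 = 19 − 13 = 6 completes the 19 across.
R2C3 = 9 − 6 = 3 completes the 9 across.

5 1 3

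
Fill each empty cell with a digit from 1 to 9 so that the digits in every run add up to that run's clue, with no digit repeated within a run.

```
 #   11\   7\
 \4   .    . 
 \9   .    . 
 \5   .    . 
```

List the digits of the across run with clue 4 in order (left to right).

3 1

4 in 2 cells must be {1,3}; 7 in 3 cells must be {1,2,4}.
The 4 across and the 7 down share only 1, so R1C2 = 1.
R1C1 = 4 − 1 = 3 completes the 4 across.
Nothing is forced directly, so branch on R2C2, whose candidates are 2 or 4. If R2C2 = 4: then R2C1 would have to be in {5} for the 9 across but in {1,2,6,7} for the 11 down — contradiction. So R2C2 = 2.
R2C1 = 9 − 2 = 7 completes the 9 across.
R3C1 = 11 − 10 = 1 completes the 11 down.
R3C2 = 5 − 1 = 4 completes the 5 across.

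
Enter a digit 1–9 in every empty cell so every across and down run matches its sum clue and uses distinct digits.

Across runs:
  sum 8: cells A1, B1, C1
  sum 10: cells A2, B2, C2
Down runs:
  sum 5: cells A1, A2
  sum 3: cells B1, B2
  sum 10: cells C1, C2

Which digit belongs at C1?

3

3 in 2 cells must be {1,2}.
Nothing is forced directly, so branch on B1, whose candidates are 1 or 2. If B1 = 2: that forces A1 = 1, after which C1 would have to be in {5} for the 8 across but in {1,2,3,4,6,7,8,9} for the 10 down — contradiction. So B1 = 1.
B2 = 3 − 1 = 2 completes the 3 down.
Nothing is forced directly, so branch on A2, whose candidates are 1 or 3. If A2 = 3: that forces A1 = 2, after which C1 would have to be in {5} for the 8 across but in {1,2,3,4,6,7,8,9} for the 10 down — contradiction. So A2 = 1.
A1 = 5 − 1 = 4 completes the 5 down.
C1 = 8 − 5 = 3 completes the 8 across.
C2 = 10 − 3 = 7 completes the 10 across.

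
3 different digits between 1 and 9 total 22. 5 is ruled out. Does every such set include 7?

Yes

The only way to make 22 from 3 distinct digits under that restriction is {6,7,9}, which contains 7.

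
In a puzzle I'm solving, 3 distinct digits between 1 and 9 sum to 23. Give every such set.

{6,8,9}

3 distinct digits from 1–9 sum between 6 and 24.
Only one set works: {6,8,9}.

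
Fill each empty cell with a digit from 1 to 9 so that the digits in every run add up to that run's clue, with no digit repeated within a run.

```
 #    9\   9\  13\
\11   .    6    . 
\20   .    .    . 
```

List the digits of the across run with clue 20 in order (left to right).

Given what's placed, R1C3 must be 4 to fit the 11 across and 13 down.
R2C2 = 9 − 6 = 3 completes the 9 down.
R2C3 = 13 − 4 = 9 completes the 13 down.
R1C1 = 11 − 10 = 1 completes the 11 across.
R2C1 = 20 − 12 = 8 completes the 20 across.

8 3 9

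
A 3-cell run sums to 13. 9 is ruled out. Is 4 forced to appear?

No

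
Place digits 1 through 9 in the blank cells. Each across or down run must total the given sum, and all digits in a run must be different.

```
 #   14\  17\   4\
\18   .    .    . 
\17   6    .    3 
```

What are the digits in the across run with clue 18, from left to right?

8 9 1

17 in 2 cells must be {8,9}; 4 in 2 cells must be {1,3}.
R1C1 = 14 − 6 = 8 completes the 14 down.
Given what's placed, R1C2 must be 9 to fit the 18 across and 17 down.
R1C3 = 18 − 17 = 1 completes the 18 across.
R2C2 = 17 − 9 = 8 completes the 17 across.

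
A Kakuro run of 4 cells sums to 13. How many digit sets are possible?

3

4 distinct digits from 1–9 sum between 10 and 30.
Enumerating: {1,2,3,7}, {1,2,4,6}, {1,3,4,5}.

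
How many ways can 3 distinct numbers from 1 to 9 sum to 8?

2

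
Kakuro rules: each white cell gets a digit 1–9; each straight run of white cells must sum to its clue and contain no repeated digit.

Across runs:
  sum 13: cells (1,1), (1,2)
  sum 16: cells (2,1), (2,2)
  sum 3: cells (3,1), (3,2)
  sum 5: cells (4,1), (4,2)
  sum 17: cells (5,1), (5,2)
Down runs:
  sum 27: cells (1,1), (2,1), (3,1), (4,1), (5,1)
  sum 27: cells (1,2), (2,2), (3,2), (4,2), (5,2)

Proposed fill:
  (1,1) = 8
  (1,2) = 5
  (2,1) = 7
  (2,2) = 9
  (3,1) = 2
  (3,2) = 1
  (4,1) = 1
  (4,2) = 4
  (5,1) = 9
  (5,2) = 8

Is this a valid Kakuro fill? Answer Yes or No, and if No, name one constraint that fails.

Across: 8+5=13; 7+9=16; 2+1=3; 1+4=5; 9+8=17. Down: 8+7+2+1+9=27; 5+9+1+4+8=27. No digit repeats within any run.

Yes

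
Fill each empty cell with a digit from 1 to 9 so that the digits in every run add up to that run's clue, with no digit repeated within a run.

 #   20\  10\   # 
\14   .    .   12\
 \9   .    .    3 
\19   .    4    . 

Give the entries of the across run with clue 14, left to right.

R1C2 = 5: the only remaining digit allowed by both the 14 across and the 10 down.
R2C2 = 10 − 9 = 1 completes the 10 down.
R3C3 = 12 − 3 = 9 completes the 12 down.
R1C1 = 14 − 5 = 9 completes the 14 across.
R2C1 = 9 − 4 = 5 completes the 9 across.
R3C1 = 19 − 13 = 6 completes the 19 across.

9, 5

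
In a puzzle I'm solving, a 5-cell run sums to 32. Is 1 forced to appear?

No

Counterexample: {2,6,7,8,9} sums to 32 without using 1.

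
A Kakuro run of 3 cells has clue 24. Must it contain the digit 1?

No

The only way to make 24 from 3 distinct digits is {7,8,9}, which does not contain 1.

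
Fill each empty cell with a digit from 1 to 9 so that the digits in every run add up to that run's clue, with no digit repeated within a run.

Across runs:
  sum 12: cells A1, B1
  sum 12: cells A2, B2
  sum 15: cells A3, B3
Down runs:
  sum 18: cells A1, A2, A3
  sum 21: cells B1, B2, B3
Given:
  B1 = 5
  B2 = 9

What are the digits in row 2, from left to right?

3 9

A1 = 12 − 5 = 7 completes the 12 across.
A2 = 12 − 9 = 3 completes the 12 across.
A3 = 18 − 10 = 8 completes the 18 down.
B3 = 15 − 8 = 7 completes the 15 across.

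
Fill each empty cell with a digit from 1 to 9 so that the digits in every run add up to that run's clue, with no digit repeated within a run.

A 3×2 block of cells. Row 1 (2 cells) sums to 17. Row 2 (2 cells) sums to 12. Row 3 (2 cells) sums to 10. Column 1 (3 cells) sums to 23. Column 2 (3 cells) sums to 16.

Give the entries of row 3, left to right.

6 4

17 in 2 cells must be {8,9}; 23 in 3 cells must be {6,8,9}.
Nothing is forced directly, so branch on (1,1), whose candidates are 8 or 9. If (1,1) = 9: that forces (1,2) = 8, (2,1) = 8, after which (2,2) would have to be in {4} for the 12 across but in {1,2,3,5,6,7} for the 16 down — contradiction. So (1,1) = 8.
(1,2) = 17 − 8 = 9 completes the 17 across.
Given what's placed, (2,1) must be 9 to fit the 12 across and 23 down.
(2,2) = 12 − 9 = 3 completes the 12 across.
(3,1) = 23 − 17 = 6 completes the 23 down.
(3,2) = 10 − 6 = 4 completes the 10 across.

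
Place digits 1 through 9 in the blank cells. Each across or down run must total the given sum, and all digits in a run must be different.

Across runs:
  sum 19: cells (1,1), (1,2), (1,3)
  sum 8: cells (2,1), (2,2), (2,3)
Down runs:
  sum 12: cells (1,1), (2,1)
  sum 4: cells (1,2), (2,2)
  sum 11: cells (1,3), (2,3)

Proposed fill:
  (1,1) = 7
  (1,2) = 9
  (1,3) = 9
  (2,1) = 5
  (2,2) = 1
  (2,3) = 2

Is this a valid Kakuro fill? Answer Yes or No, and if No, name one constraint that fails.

No — the down run (1,2)–(2,2) sums to 10, not 4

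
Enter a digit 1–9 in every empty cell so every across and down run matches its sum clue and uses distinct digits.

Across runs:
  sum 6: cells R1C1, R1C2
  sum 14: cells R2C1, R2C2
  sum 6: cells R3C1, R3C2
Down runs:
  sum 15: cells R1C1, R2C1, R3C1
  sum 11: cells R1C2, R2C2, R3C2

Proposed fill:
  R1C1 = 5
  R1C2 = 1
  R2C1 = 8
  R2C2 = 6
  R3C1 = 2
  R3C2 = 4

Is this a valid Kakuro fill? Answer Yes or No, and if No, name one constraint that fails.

Yes

Across: 5+1=6; 8+6=14; 2+4=6. Down: 5+8+2=15; 1+6+4=11. No digit repeats within any run.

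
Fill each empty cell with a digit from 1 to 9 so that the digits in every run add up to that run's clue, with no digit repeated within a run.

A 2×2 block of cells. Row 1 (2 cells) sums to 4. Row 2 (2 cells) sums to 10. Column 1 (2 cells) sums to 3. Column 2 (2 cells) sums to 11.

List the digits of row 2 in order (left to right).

2, 8

4 in 2 cells must be {1,3}; 3 in 2 cells must be {1,2}.
The 4 across and the 3 down share only 1, so (1,1) = 1.
(1,2) = 4 − 1 = 3 completes the 4 across.
(2,1) = 3 − 1 = 2 completes the 3 down.
(2,2) = 10 − 2 = 8 completes the 10 across.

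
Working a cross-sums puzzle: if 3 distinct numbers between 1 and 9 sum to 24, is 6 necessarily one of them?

No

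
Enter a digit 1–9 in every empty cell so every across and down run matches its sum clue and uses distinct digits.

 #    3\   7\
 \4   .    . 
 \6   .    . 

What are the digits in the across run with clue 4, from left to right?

4 in 2 cells must be {1,3}; 3 in 2 cells must be {1,2}.
The 4 across and the 3 down share only 1, so R1C1 = 1.
R1C2 = 4 − 1 = 3 completes the 4 across.
R2C1 = 3 − 1 = 2 completes the 3 down.
R2C2 = 6 − 2 = 4 completes the 6 across.

1, 3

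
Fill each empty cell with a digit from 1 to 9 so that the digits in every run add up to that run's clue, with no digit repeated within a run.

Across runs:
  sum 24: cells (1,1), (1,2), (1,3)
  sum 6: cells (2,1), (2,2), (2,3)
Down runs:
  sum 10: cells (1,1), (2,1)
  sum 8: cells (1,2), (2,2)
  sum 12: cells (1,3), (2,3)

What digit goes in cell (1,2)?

24 in 3 cells must be {7,8,9}; 6 in 3 cells must be {1,2,3}.
The 24 across and the 8 down share only 7, so (1,2) = 7.
(2,2) = 8 − 7 = 1 completes the 8 down.
Given what's placed, (2,3) must be 3 to fit the 6 across and 12 down.
(1,3) = 12 − 3 = 9 completes the 12 down.
(2,1) = 6 − 4 = 2 completes the 6 across.
(1,1) = 24 − 16 = 8 completes the 24 across.

7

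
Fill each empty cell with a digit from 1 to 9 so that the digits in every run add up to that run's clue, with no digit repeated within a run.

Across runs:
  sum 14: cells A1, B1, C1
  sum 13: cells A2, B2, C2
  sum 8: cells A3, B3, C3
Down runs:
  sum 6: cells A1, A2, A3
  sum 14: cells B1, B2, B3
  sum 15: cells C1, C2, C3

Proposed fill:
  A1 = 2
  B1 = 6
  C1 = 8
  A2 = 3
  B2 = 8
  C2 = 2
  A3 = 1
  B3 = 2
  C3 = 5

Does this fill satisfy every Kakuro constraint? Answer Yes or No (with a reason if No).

No — the across run A1–C1 sums to 16, not 14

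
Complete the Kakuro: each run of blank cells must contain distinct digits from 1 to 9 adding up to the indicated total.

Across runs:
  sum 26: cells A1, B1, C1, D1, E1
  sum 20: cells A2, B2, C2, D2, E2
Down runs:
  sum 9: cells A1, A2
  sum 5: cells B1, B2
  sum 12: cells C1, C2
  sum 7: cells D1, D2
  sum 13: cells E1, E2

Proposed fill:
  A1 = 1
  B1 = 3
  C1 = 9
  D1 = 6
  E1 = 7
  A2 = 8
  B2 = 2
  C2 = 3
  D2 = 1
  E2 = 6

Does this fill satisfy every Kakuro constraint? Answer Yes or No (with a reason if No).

Yes

Across: 1+3+9+6+7=26; 8+2+3+1+6=20. Down: 1+8=9; 3+2=5; 9+3=12; 6+1=7; 7+6=13. No digit repeats within any run.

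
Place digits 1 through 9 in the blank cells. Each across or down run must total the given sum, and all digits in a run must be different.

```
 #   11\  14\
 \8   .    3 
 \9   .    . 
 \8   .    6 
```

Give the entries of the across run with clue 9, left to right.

4 5

R1C1 = 8 − 3 = 5 completes the 8 across.
R2C2 = 14 − 9 = 5 completes the 14 down.
R3C1 = 8 − 6 = 2 completes the 8 across.
R2C1 = 9 − 5 = 4 completes the 9 across.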